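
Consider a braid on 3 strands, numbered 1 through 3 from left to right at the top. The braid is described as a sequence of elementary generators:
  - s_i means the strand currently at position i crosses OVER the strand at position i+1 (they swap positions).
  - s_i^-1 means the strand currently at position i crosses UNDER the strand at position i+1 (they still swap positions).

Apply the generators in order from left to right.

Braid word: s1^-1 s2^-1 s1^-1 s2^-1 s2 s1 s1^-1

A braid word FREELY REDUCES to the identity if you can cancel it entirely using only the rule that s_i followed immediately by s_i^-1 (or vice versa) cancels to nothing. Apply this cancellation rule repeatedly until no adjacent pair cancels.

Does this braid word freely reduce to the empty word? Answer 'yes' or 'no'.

Answer: no

Derivation:
Gen 1 (s1^-1): push. Stack: [s1^-1]
Gen 2 (s2^-1): push. Stack: [s1^-1 s2^-1]
Gen 3 (s1^-1): push. Stack: [s1^-1 s2^-1 s1^-1]
Gen 4 (s2^-1): push. Stack: [s1^-1 s2^-1 s1^-1 s2^-1]
Gen 5 (s2): cancels prior s2^-1. Stack: [s1^-1 s2^-1 s1^-1]
Gen 6 (s1): cancels prior s1^-1. Stack: [s1^-1 s2^-1]
Gen 7 (s1^-1): push. Stack: [s1^-1 s2^-1 s1^-1]
Reduced word: s1^-1 s2^-1 s1^-1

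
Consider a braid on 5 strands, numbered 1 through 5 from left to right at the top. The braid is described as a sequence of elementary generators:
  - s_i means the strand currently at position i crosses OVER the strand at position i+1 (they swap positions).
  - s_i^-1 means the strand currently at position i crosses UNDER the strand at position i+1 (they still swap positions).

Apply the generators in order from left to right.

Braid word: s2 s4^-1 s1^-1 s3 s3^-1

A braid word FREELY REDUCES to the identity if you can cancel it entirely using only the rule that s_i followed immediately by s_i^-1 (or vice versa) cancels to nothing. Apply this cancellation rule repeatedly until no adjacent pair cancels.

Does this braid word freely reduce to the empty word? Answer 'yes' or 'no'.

Gen 1 (s2): push. Stack: [s2]
Gen 2 (s4^-1): push. Stack: [s2 s4^-1]
Gen 3 (s1^-1): push. Stack: [s2 s4^-1 s1^-1]
Gen 4 (s3): push. Stack: [s2 s4^-1 s1^-1 s3]
Gen 5 (s3^-1): cancels prior s3. Stack: [s2 s4^-1 s1^-1]
Reduced word: s2 s4^-1 s1^-1

Answer: no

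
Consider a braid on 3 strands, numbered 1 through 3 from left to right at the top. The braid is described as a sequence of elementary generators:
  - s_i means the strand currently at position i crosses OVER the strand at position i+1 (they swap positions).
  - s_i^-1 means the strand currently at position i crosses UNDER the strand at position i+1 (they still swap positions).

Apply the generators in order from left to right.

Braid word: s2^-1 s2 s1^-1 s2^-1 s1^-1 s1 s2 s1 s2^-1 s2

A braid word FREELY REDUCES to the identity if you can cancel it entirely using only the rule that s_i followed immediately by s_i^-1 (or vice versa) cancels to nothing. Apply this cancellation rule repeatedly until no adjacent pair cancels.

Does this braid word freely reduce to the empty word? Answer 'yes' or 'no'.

Answer: yes

Derivation:
Gen 1 (s2^-1): push. Stack: [s2^-1]
Gen 2 (s2): cancels prior s2^-1. Stack: []
Gen 3 (s1^-1): push. Stack: [s1^-1]
Gen 4 (s2^-1): push. Stack: [s1^-1 s2^-1]
Gen 5 (s1^-1): push. Stack: [s1^-1 s2^-1 s1^-1]
Gen 6 (s1): cancels prior s1^-1. Stack: [s1^-1 s2^-1]
Gen 7 (s2): cancels prior s2^-1. Stack: [s1^-1]
Gen 8 (s1): cancels prior s1^-1. Stack: []
Gen 9 (s2^-1): push. Stack: [s2^-1]
Gen 10 (s2): cancels prior s2^-1. Stack: []
Reduced word: (empty)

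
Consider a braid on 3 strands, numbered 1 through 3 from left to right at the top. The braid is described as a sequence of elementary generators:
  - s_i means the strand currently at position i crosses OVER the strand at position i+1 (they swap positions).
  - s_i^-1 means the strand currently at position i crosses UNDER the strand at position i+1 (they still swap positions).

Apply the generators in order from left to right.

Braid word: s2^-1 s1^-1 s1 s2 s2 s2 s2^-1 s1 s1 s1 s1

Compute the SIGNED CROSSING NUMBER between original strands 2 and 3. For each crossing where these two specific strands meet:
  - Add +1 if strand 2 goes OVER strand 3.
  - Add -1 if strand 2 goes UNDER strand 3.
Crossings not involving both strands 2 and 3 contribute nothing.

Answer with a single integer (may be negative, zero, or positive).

Answer: -3

Derivation:
Gen 1: 2 under 3. Both 2&3? yes. Contrib: -1. Sum: -1
Gen 2: crossing 1x3. Both 2&3? no. Sum: -1
Gen 3: crossing 3x1. Both 2&3? no. Sum: -1
Gen 4: 3 over 2. Both 2&3? yes. Contrib: -1. Sum: -2
Gen 5: 2 over 3. Both 2&3? yes. Contrib: +1. Sum: -1
Gen 6: 3 over 2. Both 2&3? yes. Contrib: -1. Sum: -2
Gen 7: 2 under 3. Both 2&3? yes. Contrib: -1. Sum: -3
Gen 8: crossing 1x3. Both 2&3? no. Sum: -3
Gen 9: crossing 3x1. Both 2&3? no. Sum: -3
Gen 10: crossing 1x3. Both 2&3? no. Sum: -3
Gen 11: crossing 3x1. Both 2&3? no. Sum: -3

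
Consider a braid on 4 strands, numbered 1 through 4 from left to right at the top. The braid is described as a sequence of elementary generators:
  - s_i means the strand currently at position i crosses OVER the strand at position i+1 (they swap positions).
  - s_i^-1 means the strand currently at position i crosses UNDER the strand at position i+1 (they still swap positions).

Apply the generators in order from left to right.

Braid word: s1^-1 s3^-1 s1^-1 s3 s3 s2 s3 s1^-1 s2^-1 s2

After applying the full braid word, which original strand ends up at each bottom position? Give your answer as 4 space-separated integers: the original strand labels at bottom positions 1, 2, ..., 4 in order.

Gen 1 (s1^-1): strand 1 crosses under strand 2. Perm now: [2 1 3 4]
Gen 2 (s3^-1): strand 3 crosses under strand 4. Perm now: [2 1 4 3]
Gen 3 (s1^-1): strand 2 crosses under strand 1. Perm now: [1 2 4 3]
Gen 4 (s3): strand 4 crosses over strand 3. Perm now: [1 2 3 4]
Gen 5 (s3): strand 3 crosses over strand 4. Perm now: [1 2 4 3]
Gen 6 (s2): strand 2 crosses over strand 4. Perm now: [1 4 2 3]
Gen 7 (s3): strand 2 crosses over strand 3. Perm now: [1 4 3 2]
Gen 8 (s1^-1): strand 1 crosses under strand 4. Perm now: [4 1 3 2]
Gen 9 (s2^-1): strand 1 crosses under strand 3. Perm now: [4 3 1 2]
Gen 10 (s2): strand 3 crosses over strand 1. Perm now: [4 1 3 2]

Answer: 4 1 3 2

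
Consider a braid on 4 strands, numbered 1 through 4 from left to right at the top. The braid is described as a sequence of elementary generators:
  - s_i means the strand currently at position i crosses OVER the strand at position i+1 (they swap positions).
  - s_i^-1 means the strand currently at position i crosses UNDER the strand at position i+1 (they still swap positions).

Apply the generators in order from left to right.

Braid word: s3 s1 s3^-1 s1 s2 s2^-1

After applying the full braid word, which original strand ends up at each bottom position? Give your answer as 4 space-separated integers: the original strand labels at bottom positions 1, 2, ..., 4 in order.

Gen 1 (s3): strand 3 crosses over strand 4. Perm now: [1 2 4 3]
Gen 2 (s1): strand 1 crosses over strand 2. Perm now: [2 1 4 3]
Gen 3 (s3^-1): strand 4 crosses under strand 3. Perm now: [2 1 3 4]
Gen 4 (s1): strand 2 crosses over strand 1. Perm now: [1 2 3 4]
Gen 5 (s2): strand 2 crosses over strand 3. Perm now: [1 3 2 4]
Gen 6 (s2^-1): strand 3 crosses under strand 2. Perm now: [1 2 3 4]

Answer: 1 2 3 4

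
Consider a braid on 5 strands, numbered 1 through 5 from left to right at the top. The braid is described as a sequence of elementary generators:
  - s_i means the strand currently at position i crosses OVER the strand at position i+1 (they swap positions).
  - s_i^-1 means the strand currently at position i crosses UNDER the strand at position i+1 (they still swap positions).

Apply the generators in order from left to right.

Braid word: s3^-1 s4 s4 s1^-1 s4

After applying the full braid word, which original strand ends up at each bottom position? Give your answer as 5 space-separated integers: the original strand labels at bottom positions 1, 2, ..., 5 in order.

Gen 1 (s3^-1): strand 3 crosses under strand 4. Perm now: [1 2 4 3 5]
Gen 2 (s4): strand 3 crosses over strand 5. Perm now: [1 2 4 5 3]
Gen 3 (s4): strand 5 crosses over strand 3. Perm now: [1 2 4 3 5]
Gen 4 (s1^-1): strand 1 crosses under strand 2. Perm now: [2 1 4 3 5]
Gen 5 (s4): strand 3 crosses over strand 5. Perm now: [2 1 4 5 3]

Answer: 2 1 4 5 3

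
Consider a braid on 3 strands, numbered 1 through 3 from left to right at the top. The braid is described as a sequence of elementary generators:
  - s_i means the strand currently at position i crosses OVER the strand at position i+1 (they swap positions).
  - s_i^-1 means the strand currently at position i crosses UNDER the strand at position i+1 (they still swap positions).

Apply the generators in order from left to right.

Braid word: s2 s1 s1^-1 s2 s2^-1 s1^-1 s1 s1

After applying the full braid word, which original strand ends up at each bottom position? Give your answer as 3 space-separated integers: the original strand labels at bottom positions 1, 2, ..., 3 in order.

Gen 1 (s2): strand 2 crosses over strand 3. Perm now: [1 3 2]
Gen 2 (s1): strand 1 crosses over strand 3. Perm now: [3 1 2]
Gen 3 (s1^-1): strand 3 crosses under strand 1. Perm now: [1 3 2]
Gen 4 (s2): strand 3 crosses over strand 2. Perm now: [1 2 3]
Gen 5 (s2^-1): strand 2 crosses under strand 3. Perm now: [1 3 2]
Gen 6 (s1^-1): strand 1 crosses under strand 3. Perm now: [3 1 2]
Gen 7 (s1): strand 3 crosses over strand 1. Perm now: [1 3 2]
Gen 8 (s1): strand 1 crosses over strand 3. Perm now: [3 1 2]

Answer: 3 1 2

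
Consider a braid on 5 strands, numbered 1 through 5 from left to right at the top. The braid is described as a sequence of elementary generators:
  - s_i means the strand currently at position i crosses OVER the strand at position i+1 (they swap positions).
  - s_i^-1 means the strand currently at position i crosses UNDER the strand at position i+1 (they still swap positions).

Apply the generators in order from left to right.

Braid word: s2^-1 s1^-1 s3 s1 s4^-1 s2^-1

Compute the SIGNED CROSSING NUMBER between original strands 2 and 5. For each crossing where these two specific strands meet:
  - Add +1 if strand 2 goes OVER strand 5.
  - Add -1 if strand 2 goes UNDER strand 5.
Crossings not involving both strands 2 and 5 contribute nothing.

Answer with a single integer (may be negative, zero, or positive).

Answer: -1

Derivation:
Gen 1: crossing 2x3. Both 2&5? no. Sum: 0
Gen 2: crossing 1x3. Both 2&5? no. Sum: 0
Gen 3: crossing 2x4. Both 2&5? no. Sum: 0
Gen 4: crossing 3x1. Both 2&5? no. Sum: 0
Gen 5: 2 under 5. Both 2&5? yes. Contrib: -1. Sum: -1
Gen 6: crossing 3x4. Both 2&5? no. Sum: -1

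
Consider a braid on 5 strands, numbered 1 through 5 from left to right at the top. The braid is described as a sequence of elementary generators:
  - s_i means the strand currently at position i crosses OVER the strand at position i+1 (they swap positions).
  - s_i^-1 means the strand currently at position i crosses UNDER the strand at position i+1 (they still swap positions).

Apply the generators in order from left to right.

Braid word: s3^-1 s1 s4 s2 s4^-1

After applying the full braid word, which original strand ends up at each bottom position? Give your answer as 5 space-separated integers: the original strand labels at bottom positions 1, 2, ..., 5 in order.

Gen 1 (s3^-1): strand 3 crosses under strand 4. Perm now: [1 2 4 3 5]
Gen 2 (s1): strand 1 crosses over strand 2. Perm now: [2 1 4 3 5]
Gen 3 (s4): strand 3 crosses over strand 5. Perm now: [2 1 4 5 3]
Gen 4 (s2): strand 1 crosses over strand 4. Perm now: [2 4 1 5 3]
Gen 5 (s4^-1): strand 5 crosses under strand 3. Perm now: [2 4 1 3 5]

Answer: 2 4 1 3 5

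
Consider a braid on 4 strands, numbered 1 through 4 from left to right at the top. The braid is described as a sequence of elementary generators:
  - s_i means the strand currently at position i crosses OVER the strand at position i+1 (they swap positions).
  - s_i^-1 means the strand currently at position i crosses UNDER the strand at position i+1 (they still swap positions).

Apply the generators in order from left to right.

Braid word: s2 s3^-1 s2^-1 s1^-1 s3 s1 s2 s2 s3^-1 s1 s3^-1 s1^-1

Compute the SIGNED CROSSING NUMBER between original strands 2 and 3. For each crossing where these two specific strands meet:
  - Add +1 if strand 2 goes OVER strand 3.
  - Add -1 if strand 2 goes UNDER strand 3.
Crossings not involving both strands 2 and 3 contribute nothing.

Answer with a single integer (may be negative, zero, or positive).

Answer: 0

Derivation:
Gen 1: 2 over 3. Both 2&3? yes. Contrib: +1. Sum: 1
Gen 2: crossing 2x4. Both 2&3? no. Sum: 1
Gen 3: crossing 3x4. Both 2&3? no. Sum: 1
Gen 4: crossing 1x4. Both 2&3? no. Sum: 1
Gen 5: 3 over 2. Both 2&3? yes. Contrib: -1. Sum: 0
Gen 6: crossing 4x1. Both 2&3? no. Sum: 0
Gen 7: crossing 4x2. Both 2&3? no. Sum: 0
Gen 8: crossing 2x4. Both 2&3? no. Sum: 0
Gen 9: 2 under 3. Both 2&3? yes. Contrib: -1. Sum: -1
Gen 10: crossing 1x4. Both 2&3? no. Sum: -1
Gen 11: 3 under 2. Both 2&3? yes. Contrib: +1. Sum: 0
Gen 12: crossing 4x1. Both 2&3? no. Sum: 0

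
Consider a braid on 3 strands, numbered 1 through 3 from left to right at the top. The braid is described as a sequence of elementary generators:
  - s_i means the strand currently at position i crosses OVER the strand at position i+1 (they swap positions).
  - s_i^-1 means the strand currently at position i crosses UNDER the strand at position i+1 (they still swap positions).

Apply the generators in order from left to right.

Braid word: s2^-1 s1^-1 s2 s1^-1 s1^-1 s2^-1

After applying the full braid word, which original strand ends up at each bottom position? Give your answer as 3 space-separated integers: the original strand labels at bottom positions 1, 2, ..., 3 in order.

Gen 1 (s2^-1): strand 2 crosses under strand 3. Perm now: [1 3 2]
Gen 2 (s1^-1): strand 1 crosses under strand 3. Perm now: [3 1 2]
Gen 3 (s2): strand 1 crosses over strand 2. Perm now: [3 2 1]
Gen 4 (s1^-1): strand 3 crosses under strand 2. Perm now: [2 3 1]
Gen 5 (s1^-1): strand 2 crosses under strand 3. Perm now: [3 2 1]
Gen 6 (s2^-1): strand 2 crosses under strand 1. Perm now: [3 1 2]

Answer: 3 1 2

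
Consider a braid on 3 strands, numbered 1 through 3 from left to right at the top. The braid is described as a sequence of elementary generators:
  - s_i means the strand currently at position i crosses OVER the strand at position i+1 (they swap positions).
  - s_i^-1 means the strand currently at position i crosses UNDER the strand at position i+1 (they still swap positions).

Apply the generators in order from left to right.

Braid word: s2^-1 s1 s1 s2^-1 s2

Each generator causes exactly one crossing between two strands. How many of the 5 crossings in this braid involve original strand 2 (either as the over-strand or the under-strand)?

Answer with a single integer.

Gen 1: crossing 2x3. Involves strand 2? yes. Count so far: 1
Gen 2: crossing 1x3. Involves strand 2? no. Count so far: 1
Gen 3: crossing 3x1. Involves strand 2? no. Count so far: 1
Gen 4: crossing 3x2. Involves strand 2? yes. Count so far: 2
Gen 5: crossing 2x3. Involves strand 2? yes. Count so far: 3

Answer: 3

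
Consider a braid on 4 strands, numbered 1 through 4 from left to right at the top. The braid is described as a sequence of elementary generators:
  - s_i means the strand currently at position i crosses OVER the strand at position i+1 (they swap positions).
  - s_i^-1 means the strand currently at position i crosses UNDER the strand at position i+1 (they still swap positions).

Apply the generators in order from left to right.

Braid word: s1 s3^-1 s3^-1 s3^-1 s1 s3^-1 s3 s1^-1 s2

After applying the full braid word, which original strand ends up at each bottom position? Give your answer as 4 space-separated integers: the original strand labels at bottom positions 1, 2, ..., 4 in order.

Gen 1 (s1): strand 1 crosses over strand 2. Perm now: [2 1 3 4]
Gen 2 (s3^-1): strand 3 crosses under strand 4. Perm now: [2 1 4 3]
Gen 3 (s3^-1): strand 4 crosses under strand 3. Perm now: [2 1 3 4]
Gen 4 (s3^-1): strand 3 crosses under strand 4. Perm now: [2 1 4 3]
Gen 5 (s1): strand 2 crosses over strand 1. Perm now: [1 2 4 3]
Gen 6 (s3^-1): strand 4 crosses under strand 3. Perm now: [1 2 3 4]
Gen 7 (s3): strand 3 crosses over strand 4. Perm now: [1 2 4 3]
Gen 8 (s1^-1): strand 1 crosses under strand 2. Perm now: [2 1 4 3]
Gen 9 (s2): strand 1 crosses over strand 4. Perm now: [2 4 1 3]

Answer: 2 4 1 3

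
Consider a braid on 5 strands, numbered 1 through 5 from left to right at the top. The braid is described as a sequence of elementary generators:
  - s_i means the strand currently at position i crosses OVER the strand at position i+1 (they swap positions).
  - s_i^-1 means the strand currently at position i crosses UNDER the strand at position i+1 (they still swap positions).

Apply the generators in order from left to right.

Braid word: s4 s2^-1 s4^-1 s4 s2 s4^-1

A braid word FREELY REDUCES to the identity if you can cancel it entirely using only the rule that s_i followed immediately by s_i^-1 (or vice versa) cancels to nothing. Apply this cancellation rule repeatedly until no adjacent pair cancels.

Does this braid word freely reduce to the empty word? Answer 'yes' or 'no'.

Answer: yes

Derivation:
Gen 1 (s4): push. Stack: [s4]
Gen 2 (s2^-1): push. Stack: [s4 s2^-1]
Gen 3 (s4^-1): push. Stack: [s4 s2^-1 s4^-1]
Gen 4 (s4): cancels prior s4^-1. Stack: [s4 s2^-1]
Gen 5 (s2): cancels prior s2^-1. Stack: [s4]
Gen 6 (s4^-1): cancels prior s4. Stack: []
Reduced word: (empty)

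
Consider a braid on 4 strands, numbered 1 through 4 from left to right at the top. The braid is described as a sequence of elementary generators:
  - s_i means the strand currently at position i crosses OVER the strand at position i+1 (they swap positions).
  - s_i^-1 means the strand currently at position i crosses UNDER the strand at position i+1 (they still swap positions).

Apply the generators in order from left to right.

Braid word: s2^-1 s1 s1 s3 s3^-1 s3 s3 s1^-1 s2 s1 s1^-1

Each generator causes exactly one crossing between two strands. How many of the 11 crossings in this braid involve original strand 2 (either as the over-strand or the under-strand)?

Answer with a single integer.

Gen 1: crossing 2x3. Involves strand 2? yes. Count so far: 1
Gen 2: crossing 1x3. Involves strand 2? no. Count so far: 1
Gen 3: crossing 3x1. Involves strand 2? no. Count so far: 1
Gen 4: crossing 2x4. Involves strand 2? yes. Count so far: 2
Gen 5: crossing 4x2. Involves strand 2? yes. Count so far: 3
Gen 6: crossing 2x4. Involves strand 2? yes. Count so far: 4
Gen 7: crossing 4x2. Involves strand 2? yes. Count so far: 5
Gen 8: crossing 1x3. Involves strand 2? no. Count so far: 5
Gen 9: crossing 1x2. Involves strand 2? yes. Count so far: 6
Gen 10: crossing 3x2. Involves strand 2? yes. Count so far: 7
Gen 11: crossing 2x3. Involves strand 2? yes. Count so far: 8

Answer: 8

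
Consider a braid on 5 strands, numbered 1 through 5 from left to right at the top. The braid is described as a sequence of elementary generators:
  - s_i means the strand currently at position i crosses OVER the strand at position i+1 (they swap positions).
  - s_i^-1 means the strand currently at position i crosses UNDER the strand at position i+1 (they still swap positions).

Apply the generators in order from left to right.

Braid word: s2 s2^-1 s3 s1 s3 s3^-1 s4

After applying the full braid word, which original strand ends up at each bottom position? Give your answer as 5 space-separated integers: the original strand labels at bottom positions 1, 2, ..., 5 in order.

Gen 1 (s2): strand 2 crosses over strand 3. Perm now: [1 3 2 4 5]
Gen 2 (s2^-1): strand 3 crosses under strand 2. Perm now: [1 2 3 4 5]
Gen 3 (s3): strand 3 crosses over strand 4. Perm now: [1 2 4 3 5]
Gen 4 (s1): strand 1 crosses over strand 2. Perm now: [2 1 4 3 5]
Gen 5 (s3): strand 4 crosses over strand 3. Perm now: [2 1 3 4 5]
Gen 6 (s3^-1): strand 3 crosses under strand 4. Perm now: [2 1 4 3 5]
Gen 7 (s4): strand 3 crosses over strand 5. Perm now: [2 1 4 5 3]

Answer: 2 1 4 5 3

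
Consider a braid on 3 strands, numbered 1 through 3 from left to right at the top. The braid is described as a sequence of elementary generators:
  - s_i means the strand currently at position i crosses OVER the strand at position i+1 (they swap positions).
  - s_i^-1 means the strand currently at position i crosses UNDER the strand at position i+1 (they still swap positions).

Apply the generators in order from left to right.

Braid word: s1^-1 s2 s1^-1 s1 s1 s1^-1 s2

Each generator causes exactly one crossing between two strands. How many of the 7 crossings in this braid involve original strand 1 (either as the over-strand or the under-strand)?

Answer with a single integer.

Answer: 3

Derivation:
Gen 1: crossing 1x2. Involves strand 1? yes. Count so far: 1
Gen 2: crossing 1x3. Involves strand 1? yes. Count so far: 2
Gen 3: crossing 2x3. Involves strand 1? no. Count so far: 2
Gen 4: crossing 3x2. Involves strand 1? no. Count so far: 2
Gen 5: crossing 2x3. Involves strand 1? no. Count so far: 2
Gen 6: crossing 3x2. Involves strand 1? no. Count so far: 2
Gen 7: crossing 3x1. Involves strand 1? yes. Count so far: 3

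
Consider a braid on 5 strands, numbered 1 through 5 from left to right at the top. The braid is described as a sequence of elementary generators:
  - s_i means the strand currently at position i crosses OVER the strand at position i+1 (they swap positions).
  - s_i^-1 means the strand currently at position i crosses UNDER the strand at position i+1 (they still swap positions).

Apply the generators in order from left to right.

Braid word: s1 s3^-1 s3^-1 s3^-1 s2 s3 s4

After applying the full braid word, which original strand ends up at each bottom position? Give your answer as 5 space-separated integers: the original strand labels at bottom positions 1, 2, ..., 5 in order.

Answer: 2 4 3 5 1

Derivation:
Gen 1 (s1): strand 1 crosses over strand 2. Perm now: [2 1 3 4 5]
Gen 2 (s3^-1): strand 3 crosses under strand 4. Perm now: [2 1 4 3 5]
Gen 3 (s3^-1): strand 4 crosses under strand 3. Perm now: [2 1 3 4 5]
Gen 4 (s3^-1): strand 3 crosses under strand 4. Perm now: [2 1 4 3 5]
Gen 5 (s2): strand 1 crosses over strand 4. Perm now: [2 4 1 3 5]
Gen 6 (s3): strand 1 crosses over strand 3. Perm now: [2 4 3 1 5]
Gen 7 (s4): strand 1 crosses over strand 5. Perm now: [2 4 3 5 1]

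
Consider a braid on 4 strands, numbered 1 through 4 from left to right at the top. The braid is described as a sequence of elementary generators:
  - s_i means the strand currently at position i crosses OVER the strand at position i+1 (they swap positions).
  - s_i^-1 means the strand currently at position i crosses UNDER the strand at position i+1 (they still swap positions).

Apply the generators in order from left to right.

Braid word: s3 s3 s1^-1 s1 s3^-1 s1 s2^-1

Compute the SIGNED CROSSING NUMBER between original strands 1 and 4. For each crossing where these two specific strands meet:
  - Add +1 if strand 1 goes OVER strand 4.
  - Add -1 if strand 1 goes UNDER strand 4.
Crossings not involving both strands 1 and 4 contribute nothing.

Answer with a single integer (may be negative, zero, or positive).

Gen 1: crossing 3x4. Both 1&4? no. Sum: 0
Gen 2: crossing 4x3. Both 1&4? no. Sum: 0
Gen 3: crossing 1x2. Both 1&4? no. Sum: 0
Gen 4: crossing 2x1. Both 1&4? no. Sum: 0
Gen 5: crossing 3x4. Both 1&4? no. Sum: 0
Gen 6: crossing 1x2. Both 1&4? no. Sum: 0
Gen 7: 1 under 4. Both 1&4? yes. Contrib: -1. Sum: -1

Answer: -1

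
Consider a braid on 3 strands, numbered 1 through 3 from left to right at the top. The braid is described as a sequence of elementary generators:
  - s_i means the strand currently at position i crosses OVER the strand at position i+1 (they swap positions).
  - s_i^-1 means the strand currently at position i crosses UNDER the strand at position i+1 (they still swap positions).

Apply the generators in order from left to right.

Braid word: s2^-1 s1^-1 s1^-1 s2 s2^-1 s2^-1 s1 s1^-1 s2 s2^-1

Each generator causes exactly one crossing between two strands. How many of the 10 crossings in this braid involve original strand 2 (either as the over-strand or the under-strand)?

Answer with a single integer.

Answer: 8

Derivation:
Gen 1: crossing 2x3. Involves strand 2? yes. Count so far: 1
Gen 2: crossing 1x3. Involves strand 2? no. Count so far: 1
Gen 3: crossing 3x1. Involves strand 2? no. Count so far: 1
Gen 4: crossing 3x2. Involves strand 2? yes. Count so far: 2
Gen 5: crossing 2x3. Involves strand 2? yes. Count so far: 3
Gen 6: crossing 3x2. Involves strand 2? yes. Count so far: 4
Gen 7: crossing 1x2. Involves strand 2? yes. Count so far: 5
Gen 8: crossing 2x1. Involves strand 2? yes. Count so far: 6
Gen 9: crossing 2x3. Involves strand 2? yes. Count so far: 7
Gen 10: crossing 3x2. Involves strand 2? yes. Count so far: 8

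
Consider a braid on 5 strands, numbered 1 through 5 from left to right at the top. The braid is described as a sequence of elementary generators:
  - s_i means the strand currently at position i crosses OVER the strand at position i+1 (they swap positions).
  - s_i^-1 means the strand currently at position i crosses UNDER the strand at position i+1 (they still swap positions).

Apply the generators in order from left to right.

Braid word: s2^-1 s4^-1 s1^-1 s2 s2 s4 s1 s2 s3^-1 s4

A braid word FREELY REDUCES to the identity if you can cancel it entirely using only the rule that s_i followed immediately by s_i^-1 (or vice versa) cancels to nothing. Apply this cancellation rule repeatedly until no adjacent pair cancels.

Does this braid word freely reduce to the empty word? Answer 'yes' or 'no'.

Gen 1 (s2^-1): push. Stack: [s2^-1]
Gen 2 (s4^-1): push. Stack: [s2^-1 s4^-1]
Gen 3 (s1^-1): push. Stack: [s2^-1 s4^-1 s1^-1]
Gen 4 (s2): push. Stack: [s2^-1 s4^-1 s1^-1 s2]
Gen 5 (s2): push. Stack: [s2^-1 s4^-1 s1^-1 s2 s2]
Gen 6 (s4): push. Stack: [s2^-1 s4^-1 s1^-1 s2 s2 s4]
Gen 7 (s1): push. Stack: [s2^-1 s4^-1 s1^-1 s2 s2 s4 s1]
Gen 8 (s2): push. Stack: [s2^-1 s4^-1 s1^-1 s2 s2 s4 s1 s2]
Gen 9 (s3^-1): push. Stack: [s2^-1 s4^-1 s1^-1 s2 s2 s4 s1 s2 s3^-1]
Gen 10 (s4): push. Stack: [s2^-1 s4^-1 s1^-1 s2 s2 s4 s1 s2 s3^-1 s4]
Reduced word: s2^-1 s4^-1 s1^-1 s2 s2 s4 s1 s2 s3^-1 s4

Answer: no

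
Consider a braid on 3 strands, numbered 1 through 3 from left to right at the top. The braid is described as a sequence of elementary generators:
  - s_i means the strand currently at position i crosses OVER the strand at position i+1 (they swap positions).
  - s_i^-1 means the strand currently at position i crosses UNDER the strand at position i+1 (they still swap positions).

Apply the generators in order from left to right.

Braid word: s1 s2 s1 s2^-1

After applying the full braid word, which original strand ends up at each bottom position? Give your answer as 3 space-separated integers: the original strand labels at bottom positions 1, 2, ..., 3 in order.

Answer: 3 1 2

Derivation:
Gen 1 (s1): strand 1 crosses over strand 2. Perm now: [2 1 3]
Gen 2 (s2): strand 1 crosses over strand 3. Perm now: [2 3 1]
Gen 3 (s1): strand 2 crosses over strand 3. Perm now: [3 2 1]
Gen 4 (s2^-1): strand 2 crosses under strand 1. Perm now: [3 1 2]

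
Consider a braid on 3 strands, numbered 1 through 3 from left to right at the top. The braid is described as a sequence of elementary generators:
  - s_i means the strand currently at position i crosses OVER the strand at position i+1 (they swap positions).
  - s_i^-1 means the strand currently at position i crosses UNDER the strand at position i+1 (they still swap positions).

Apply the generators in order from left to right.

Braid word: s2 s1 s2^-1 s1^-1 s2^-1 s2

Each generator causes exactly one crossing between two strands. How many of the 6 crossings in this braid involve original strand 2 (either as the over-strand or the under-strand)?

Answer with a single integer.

Answer: 3

Derivation:
Gen 1: crossing 2x3. Involves strand 2? yes. Count so far: 1
Gen 2: crossing 1x3. Involves strand 2? no. Count so far: 1
Gen 3: crossing 1x2. Involves strand 2? yes. Count so far: 2
Gen 4: crossing 3x2. Involves strand 2? yes. Count so far: 3
Gen 5: crossing 3x1. Involves strand 2? no. Count so far: 3
Gen 6: crossing 1x3. Involves strand 2? no. Count so far: 3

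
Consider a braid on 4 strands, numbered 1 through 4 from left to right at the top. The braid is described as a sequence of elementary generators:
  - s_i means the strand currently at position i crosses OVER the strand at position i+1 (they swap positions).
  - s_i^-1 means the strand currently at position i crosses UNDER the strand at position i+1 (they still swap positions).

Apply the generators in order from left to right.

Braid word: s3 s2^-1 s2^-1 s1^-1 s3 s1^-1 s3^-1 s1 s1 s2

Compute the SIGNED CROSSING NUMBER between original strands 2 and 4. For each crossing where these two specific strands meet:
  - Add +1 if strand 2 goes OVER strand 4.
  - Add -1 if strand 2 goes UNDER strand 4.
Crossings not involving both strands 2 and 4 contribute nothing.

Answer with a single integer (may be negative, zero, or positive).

Answer: 1

Derivation:
Gen 1: crossing 3x4. Both 2&4? no. Sum: 0
Gen 2: 2 under 4. Both 2&4? yes. Contrib: -1. Sum: -1
Gen 3: 4 under 2. Both 2&4? yes. Contrib: +1. Sum: 0
Gen 4: crossing 1x2. Both 2&4? no. Sum: 0
Gen 5: crossing 4x3. Both 2&4? no. Sum: 0
Gen 6: crossing 2x1. Both 2&4? no. Sum: 0
Gen 7: crossing 3x4. Both 2&4? no. Sum: 0
Gen 8: crossing 1x2. Both 2&4? no. Sum: 0
Gen 9: crossing 2x1. Both 2&4? no. Sum: 0
Gen 10: 2 over 4. Both 2&4? yes. Contrib: +1. Sum: 1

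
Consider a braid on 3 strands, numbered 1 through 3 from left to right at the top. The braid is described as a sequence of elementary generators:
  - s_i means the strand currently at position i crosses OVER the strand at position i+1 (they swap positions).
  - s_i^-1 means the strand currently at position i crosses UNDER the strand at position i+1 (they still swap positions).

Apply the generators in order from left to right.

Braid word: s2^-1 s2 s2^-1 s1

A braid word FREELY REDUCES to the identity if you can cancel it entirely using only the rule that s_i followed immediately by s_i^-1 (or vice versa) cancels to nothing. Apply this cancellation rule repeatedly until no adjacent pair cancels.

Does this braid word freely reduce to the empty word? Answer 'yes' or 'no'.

Answer: no

Derivation:
Gen 1 (s2^-1): push. Stack: [s2^-1]
Gen 2 (s2): cancels prior s2^-1. Stack: []
Gen 3 (s2^-1): push. Stack: [s2^-1]
Gen 4 (s1): push. Stack: [s2^-1 s1]
Reduced word: s2^-1 s1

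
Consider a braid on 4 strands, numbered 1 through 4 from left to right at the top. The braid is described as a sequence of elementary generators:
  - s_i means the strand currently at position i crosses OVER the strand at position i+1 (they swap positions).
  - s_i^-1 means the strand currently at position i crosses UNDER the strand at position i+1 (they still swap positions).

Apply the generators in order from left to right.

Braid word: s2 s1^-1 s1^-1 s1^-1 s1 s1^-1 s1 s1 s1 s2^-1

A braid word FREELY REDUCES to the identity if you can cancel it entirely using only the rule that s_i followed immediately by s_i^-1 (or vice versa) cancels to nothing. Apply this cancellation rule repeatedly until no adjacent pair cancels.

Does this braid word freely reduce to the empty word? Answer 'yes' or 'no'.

Gen 1 (s2): push. Stack: [s2]
Gen 2 (s1^-1): push. Stack: [s2 s1^-1]
Gen 3 (s1^-1): push. Stack: [s2 s1^-1 s1^-1]
Gen 4 (s1^-1): push. Stack: [s2 s1^-1 s1^-1 s1^-1]
Gen 5 (s1): cancels prior s1^-1. Stack: [s2 s1^-1 s1^-1]
Gen 6 (s1^-1): push. Stack: [s2 s1^-1 s1^-1 s1^-1]
Gen 7 (s1): cancels prior s1^-1. Stack: [s2 s1^-1 s1^-1]
Gen 8 (s1): cancels prior s1^-1. Stack: [s2 s1^-1]
Gen 9 (s1): cancels prior s1^-1. Stack: [s2]
Gen 10 (s2^-1): cancels prior s2. Stack: []
Reduced word: (empty)

Answer: yes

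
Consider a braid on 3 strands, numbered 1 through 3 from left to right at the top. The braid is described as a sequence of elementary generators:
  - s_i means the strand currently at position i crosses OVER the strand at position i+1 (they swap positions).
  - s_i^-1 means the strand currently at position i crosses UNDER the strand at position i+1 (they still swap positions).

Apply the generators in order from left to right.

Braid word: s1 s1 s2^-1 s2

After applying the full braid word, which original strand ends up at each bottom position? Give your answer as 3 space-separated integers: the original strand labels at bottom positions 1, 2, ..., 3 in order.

Gen 1 (s1): strand 1 crosses over strand 2. Perm now: [2 1 3]
Gen 2 (s1): strand 2 crosses over strand 1. Perm now: [1 2 3]
Gen 3 (s2^-1): strand 2 crosses under strand 3. Perm now: [1 3 2]
Gen 4 (s2): strand 3 crosses over strand 2. Perm now: [1 2 3]

Answer: 1 2 3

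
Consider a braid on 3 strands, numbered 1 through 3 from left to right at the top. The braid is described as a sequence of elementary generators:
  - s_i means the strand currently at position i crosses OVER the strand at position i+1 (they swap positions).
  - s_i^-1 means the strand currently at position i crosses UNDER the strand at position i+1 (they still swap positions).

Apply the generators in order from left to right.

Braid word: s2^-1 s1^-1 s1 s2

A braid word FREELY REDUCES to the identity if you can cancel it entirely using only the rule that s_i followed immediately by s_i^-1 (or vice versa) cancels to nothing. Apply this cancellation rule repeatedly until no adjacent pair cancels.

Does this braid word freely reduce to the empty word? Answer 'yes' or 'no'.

Gen 1 (s2^-1): push. Stack: [s2^-1]
Gen 2 (s1^-1): push. Stack: [s2^-1 s1^-1]
Gen 3 (s1): cancels prior s1^-1. Stack: [s2^-1]
Gen 4 (s2): cancels prior s2^-1. Stack: []
Reduced word: (empty)

Answer: yes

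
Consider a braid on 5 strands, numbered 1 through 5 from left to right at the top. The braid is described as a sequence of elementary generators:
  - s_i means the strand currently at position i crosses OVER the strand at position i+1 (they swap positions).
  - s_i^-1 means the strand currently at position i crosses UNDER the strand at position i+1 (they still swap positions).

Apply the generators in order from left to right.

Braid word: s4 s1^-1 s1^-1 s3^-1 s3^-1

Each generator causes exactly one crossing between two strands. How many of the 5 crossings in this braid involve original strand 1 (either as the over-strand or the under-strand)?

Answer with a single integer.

Answer: 2

Derivation:
Gen 1: crossing 4x5. Involves strand 1? no. Count so far: 0
Gen 2: crossing 1x2. Involves strand 1? yes. Count so far: 1
Gen 3: crossing 2x1. Involves strand 1? yes. Count so far: 2
Gen 4: crossing 3x5. Involves strand 1? no. Count so far: 2
Gen 5: crossing 5x3. Involves strand 1? no. Count so far: 2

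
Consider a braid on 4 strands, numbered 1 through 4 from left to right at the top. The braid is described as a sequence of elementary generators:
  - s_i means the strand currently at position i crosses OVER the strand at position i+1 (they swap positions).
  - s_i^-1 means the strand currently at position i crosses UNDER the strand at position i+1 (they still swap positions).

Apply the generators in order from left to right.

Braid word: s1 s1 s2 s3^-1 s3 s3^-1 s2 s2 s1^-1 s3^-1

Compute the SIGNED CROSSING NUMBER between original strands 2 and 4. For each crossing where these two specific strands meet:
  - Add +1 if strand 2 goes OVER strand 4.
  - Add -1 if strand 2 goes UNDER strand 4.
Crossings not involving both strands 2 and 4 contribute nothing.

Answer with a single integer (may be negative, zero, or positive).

Gen 1: crossing 1x2. Both 2&4? no. Sum: 0
Gen 2: crossing 2x1. Both 2&4? no. Sum: 0
Gen 3: crossing 2x3. Both 2&4? no. Sum: 0
Gen 4: 2 under 4. Both 2&4? yes. Contrib: -1. Sum: -1
Gen 5: 4 over 2. Both 2&4? yes. Contrib: -1. Sum: -2
Gen 6: 2 under 4. Both 2&4? yes. Contrib: -1. Sum: -3
Gen 7: crossing 3x4. Both 2&4? no. Sum: -3
Gen 8: crossing 4x3. Both 2&4? no. Sum: -3
Gen 9: crossing 1x3. Both 2&4? no. Sum: -3
Gen 10: 4 under 2. Both 2&4? yes. Contrib: +1. Sum: -2

Answer: -2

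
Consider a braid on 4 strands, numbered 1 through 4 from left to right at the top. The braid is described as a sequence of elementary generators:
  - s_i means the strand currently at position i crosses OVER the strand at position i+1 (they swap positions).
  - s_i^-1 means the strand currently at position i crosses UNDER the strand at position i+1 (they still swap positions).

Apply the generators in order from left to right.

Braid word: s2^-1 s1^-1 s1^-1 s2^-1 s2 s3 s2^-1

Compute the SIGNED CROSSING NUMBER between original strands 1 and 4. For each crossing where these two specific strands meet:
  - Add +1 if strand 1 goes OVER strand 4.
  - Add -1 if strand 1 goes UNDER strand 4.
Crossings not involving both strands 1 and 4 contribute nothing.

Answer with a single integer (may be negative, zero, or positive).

Gen 1: crossing 2x3. Both 1&4? no. Sum: 0
Gen 2: crossing 1x3. Both 1&4? no. Sum: 0
Gen 3: crossing 3x1. Both 1&4? no. Sum: 0
Gen 4: crossing 3x2. Both 1&4? no. Sum: 0
Gen 5: crossing 2x3. Both 1&4? no. Sum: 0
Gen 6: crossing 2x4. Both 1&4? no. Sum: 0
Gen 7: crossing 3x4. Both 1&4? no. Sum: 0

Answer: 0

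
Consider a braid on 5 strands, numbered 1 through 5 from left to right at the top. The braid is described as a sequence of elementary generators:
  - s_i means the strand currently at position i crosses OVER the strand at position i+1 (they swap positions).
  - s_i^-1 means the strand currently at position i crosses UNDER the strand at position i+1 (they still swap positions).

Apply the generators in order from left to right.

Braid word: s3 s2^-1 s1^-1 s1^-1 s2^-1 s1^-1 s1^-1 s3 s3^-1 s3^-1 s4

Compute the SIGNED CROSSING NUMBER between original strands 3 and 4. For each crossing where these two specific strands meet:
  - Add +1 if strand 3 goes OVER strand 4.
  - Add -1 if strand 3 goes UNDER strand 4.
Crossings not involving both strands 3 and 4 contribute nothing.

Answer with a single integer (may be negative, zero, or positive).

Answer: 0

Derivation:
Gen 1: 3 over 4. Both 3&4? yes. Contrib: +1. Sum: 1
Gen 2: crossing 2x4. Both 3&4? no. Sum: 1
Gen 3: crossing 1x4. Both 3&4? no. Sum: 1
Gen 4: crossing 4x1. Both 3&4? no. Sum: 1
Gen 5: crossing 4x2. Both 3&4? no. Sum: 1
Gen 6: crossing 1x2. Both 3&4? no. Sum: 1
Gen 7: crossing 2x1. Both 3&4? no. Sum: 1
Gen 8: 4 over 3. Both 3&4? yes. Contrib: -1. Sum: 0
Gen 9: 3 under 4. Both 3&4? yes. Contrib: -1. Sum: -1
Gen 10: 4 under 3. Both 3&4? yes. Contrib: +1. Sum: 0
Gen 11: crossing 4x5. Both 3&4? no. Sum: 0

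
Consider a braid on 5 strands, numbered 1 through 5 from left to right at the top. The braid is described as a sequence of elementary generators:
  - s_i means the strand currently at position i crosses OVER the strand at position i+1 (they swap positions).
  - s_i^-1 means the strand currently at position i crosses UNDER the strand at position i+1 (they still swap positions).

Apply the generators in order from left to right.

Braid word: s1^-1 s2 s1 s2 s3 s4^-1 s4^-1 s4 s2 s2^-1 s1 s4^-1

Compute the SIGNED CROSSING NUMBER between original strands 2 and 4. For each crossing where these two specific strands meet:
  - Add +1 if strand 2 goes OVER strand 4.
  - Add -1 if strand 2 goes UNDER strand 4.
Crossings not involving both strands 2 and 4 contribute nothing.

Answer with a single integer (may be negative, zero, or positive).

Gen 1: crossing 1x2. Both 2&4? no. Sum: 0
Gen 2: crossing 1x3. Both 2&4? no. Sum: 0
Gen 3: crossing 2x3. Both 2&4? no. Sum: 0
Gen 4: crossing 2x1. Both 2&4? no. Sum: 0
Gen 5: 2 over 4. Both 2&4? yes. Contrib: +1. Sum: 1
Gen 6: crossing 2x5. Both 2&4? no. Sum: 1
Gen 7: crossing 5x2. Both 2&4? no. Sum: 1
Gen 8: crossing 2x5. Both 2&4? no. Sum: 1
Gen 9: crossing 1x4. Both 2&4? no. Sum: 1
Gen 10: crossing 4x1. Both 2&4? no. Sum: 1
Gen 11: crossing 3x1. Both 2&4? no. Sum: 1
Gen 12: crossing 5x2. Both 2&4? no. Sum: 1

Answer: 1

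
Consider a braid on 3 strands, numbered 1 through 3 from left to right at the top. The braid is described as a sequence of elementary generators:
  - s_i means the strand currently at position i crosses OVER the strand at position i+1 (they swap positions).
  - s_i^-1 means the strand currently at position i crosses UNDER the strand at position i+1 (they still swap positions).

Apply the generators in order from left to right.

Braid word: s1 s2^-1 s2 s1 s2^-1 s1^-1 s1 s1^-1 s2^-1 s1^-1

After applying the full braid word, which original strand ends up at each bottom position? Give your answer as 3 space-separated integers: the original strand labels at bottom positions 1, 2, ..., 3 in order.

Gen 1 (s1): strand 1 crosses over strand 2. Perm now: [2 1 3]
Gen 2 (s2^-1): strand 1 crosses under strand 3. Perm now: [2 3 1]
Gen 3 (s2): strand 3 crosses over strand 1. Perm now: [2 1 3]
Gen 4 (s1): strand 2 crosses over strand 1. Perm now: [1 2 3]
Gen 5 (s2^-1): strand 2 crosses under strand 3. Perm now: [1 3 2]
Gen 6 (s1^-1): strand 1 crosses under strand 3. Perm now: [3 1 2]
Gen 7 (s1): strand 3 crosses over strand 1. Perm now: [1 3 2]
Gen 8 (s1^-1): strand 1 crosses under strand 3. Perm now: [3 1 2]
Gen 9 (s2^-1): strand 1 crosses under strand 2. Perm now: [3 2 1]
Gen 10 (s1^-1): strand 3 crosses under strand 2. Perm now: [2 3 1]

Answer: 2 3 1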